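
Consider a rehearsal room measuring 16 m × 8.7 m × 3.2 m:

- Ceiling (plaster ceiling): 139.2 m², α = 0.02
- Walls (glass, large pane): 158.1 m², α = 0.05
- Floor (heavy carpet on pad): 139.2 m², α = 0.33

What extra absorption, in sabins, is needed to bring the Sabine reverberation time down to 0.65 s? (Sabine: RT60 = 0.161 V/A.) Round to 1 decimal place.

A₁ = Σ Sᵢαᵢ = 139.2*0.02 + 158.1*0.05 + 139.2*0.33 = 56.625 sabins.
Target A₂ = 0.161·445.44/0.65 = 110.332 sabins (V = 445.44 m³).
ΔA = A₂ − A₁ = 110.332 − 56.625 = 53.7 sabins.

53.7 sabins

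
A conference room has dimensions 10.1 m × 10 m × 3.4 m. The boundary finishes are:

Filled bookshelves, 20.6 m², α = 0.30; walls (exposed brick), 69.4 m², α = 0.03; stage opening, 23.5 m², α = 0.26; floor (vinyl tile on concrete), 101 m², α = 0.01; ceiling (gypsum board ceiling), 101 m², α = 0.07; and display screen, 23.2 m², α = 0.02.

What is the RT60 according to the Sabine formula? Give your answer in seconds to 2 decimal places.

Total absorption A = 20.6*0.30 + 69.4*0.03 + 23.5*0.26 + 101*0.01 + 101*0.07 + 23.2*0.02
  = 6.180 + 2.082 + 6.110 + 1.010 + 7.070 + 0.464 = 22.916 m² sabins.
Volume V = 10.1 × 10 × 3.4 = 343.4 m³.
Sabine: RT60 = 0.161 × 343.4 / 22.916 = 2.41 s.

2.41 seconds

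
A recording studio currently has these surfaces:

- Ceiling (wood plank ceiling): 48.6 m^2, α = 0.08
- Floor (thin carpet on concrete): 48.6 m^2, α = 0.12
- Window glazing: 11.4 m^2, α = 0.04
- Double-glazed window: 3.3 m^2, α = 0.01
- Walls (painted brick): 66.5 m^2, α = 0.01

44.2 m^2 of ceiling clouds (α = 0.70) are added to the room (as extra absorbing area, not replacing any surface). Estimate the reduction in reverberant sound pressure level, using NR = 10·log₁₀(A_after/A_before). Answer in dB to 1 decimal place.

A_before = Σ Sᵢαᵢ = 48.6*0.08 + 48.6*0.12 + 11.4*0.04 + 3.3*0.01 + 66.5*0.01 = 10.874 sabins.
Added absorption = 44.2 × 0.70 = 30.940 sabins.
A_after = 10.874 + 30.940 = 41.814 sabins.
Reduction = 10 log₁₀(A_after/A_before) = 10 log₁₀(3.8453) = 5.8 dB.

5.8 dB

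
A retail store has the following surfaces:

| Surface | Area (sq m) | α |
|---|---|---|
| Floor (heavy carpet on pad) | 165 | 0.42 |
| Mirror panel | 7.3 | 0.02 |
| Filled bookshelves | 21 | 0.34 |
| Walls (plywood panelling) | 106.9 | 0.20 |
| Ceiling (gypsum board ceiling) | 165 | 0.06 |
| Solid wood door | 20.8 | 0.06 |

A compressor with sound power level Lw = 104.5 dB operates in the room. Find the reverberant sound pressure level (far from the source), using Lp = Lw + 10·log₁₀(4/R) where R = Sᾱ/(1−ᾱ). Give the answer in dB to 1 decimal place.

89.0 dB

A = 109.114 sabins; S = 486.0 sq m.
ᾱ = 0.2245, so room constant R = A/(1−ᾱ) = 140.701 sq m.
Lp = Lw + 10 log₁₀(4/R) = 104.5 -15.46 = 89.0 dB.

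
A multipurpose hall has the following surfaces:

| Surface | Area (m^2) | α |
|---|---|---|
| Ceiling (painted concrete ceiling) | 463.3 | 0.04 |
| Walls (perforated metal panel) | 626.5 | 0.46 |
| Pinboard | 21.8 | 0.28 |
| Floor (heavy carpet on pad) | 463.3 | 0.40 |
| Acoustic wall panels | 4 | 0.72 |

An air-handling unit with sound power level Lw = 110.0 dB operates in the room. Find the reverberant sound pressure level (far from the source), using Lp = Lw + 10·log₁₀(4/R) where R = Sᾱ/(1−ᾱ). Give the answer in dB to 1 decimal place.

87.4 dB

A = 501.026 sabins; S = 1578.9 m^2.
ᾱ = 501.026/1578.9 = 0.3173; R = Sᾱ/(1−ᾱ) = 501.026/(1−0.3173) = 733.889 m^2.
Lp = Lw + 10 log₁₀(4/R) = 110.0 -22.64 = 87.4 dB.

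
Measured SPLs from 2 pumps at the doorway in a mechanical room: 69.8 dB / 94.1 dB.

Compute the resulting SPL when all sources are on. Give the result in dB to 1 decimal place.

Converting to relative power and adding: 10^(69.8/10) + 10^(94.1/10) = 2.58e+09.
Back to dB: 10·log₁₀ Σ = 94.1 dB.

94.1 dB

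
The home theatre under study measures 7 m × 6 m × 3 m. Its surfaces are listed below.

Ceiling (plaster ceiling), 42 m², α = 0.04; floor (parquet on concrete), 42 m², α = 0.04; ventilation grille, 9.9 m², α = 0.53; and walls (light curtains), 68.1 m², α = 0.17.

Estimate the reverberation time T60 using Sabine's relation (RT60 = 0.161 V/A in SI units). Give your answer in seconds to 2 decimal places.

1.01 s

Equivalent absorption area: A = 42·0.04 + 42·0.04 + 9.9·0.53 + 68.1·0.17 = 20.184 m².
V = 7·6·3 = 126 m³.
RT60 = 0.161 · V / A = 0.161 × 126 / 20.184 = 1.01 s.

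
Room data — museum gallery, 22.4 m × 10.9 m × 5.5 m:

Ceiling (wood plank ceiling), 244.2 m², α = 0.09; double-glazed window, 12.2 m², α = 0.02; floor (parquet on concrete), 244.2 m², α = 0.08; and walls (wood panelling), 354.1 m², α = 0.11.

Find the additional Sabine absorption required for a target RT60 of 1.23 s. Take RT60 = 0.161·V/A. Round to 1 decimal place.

95.1 sabins

Total absorption A₁ = 244.2*0.09 + 12.2*0.02 + 244.2*0.08 + 354.1*0.11
  = 21.978 + 0.244 + 19.536 + 38.951 = 80.709 m² sabins.
Target A₂ = 0.161·1342.88/1.23 = 175.775 sabins (V = 1342.88 m³).
Shortfall: 175.775 − 80.709 = 95.1 sabins.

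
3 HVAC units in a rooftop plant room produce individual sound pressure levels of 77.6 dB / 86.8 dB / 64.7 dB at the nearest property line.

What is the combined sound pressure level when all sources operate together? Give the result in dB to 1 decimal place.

Σ 10^(Lᵢ/10) = 5.391e+08.
L_total = 10·log₁₀(5.391e+08) = 87.3 dB.

87.3 dB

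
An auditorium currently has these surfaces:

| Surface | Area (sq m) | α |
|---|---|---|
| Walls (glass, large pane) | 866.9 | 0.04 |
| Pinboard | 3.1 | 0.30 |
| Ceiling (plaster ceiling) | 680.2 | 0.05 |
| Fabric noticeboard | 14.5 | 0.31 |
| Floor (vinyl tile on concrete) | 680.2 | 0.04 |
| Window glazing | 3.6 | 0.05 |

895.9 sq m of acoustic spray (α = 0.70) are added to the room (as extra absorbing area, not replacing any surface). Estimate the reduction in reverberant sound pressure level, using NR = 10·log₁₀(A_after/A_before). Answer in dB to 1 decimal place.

A_before = Σ Sᵢαᵢ = 866.9·0.04 + 3.1·0.30 + 680.2·0.05 + 14.5·0.31 + 680.2·0.04 + 3.6·0.05 = 101.499 sabins.
Added absorption = 895.9 × 0.70 = 627.130 sabins.
A_after = 101.499 + 627.130 = 728.629 sabins.
NR = 10·log₁₀(728.629/101.499) = 8.6 dB.

8.6 dB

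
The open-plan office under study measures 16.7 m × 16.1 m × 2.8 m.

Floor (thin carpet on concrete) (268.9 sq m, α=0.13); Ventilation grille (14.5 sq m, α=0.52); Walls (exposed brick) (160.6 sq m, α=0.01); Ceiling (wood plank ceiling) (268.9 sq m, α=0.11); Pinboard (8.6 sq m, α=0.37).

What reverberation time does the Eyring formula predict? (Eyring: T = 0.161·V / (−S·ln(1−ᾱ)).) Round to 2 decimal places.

1.49 s

S = Σ Sᵢ = 721.5 sq m.
Absorption A = 268.9×0.13 + 14.5×0.52 + 160.6×0.01 + 268.9×0.11 + 8.6×0.37 = 76.864 sabins.
Mean coefficient ᾱ = A/S = 0.1065.
−S·ln(1−ᾱ) = −721.5 × ln(1 − 0.1065) = 81.247.
V = 16.7 × 16.1 × 2.8 = 752.836 m³.
T = 0.161·V/[−S·ln(1−ᾱ)] = 0.161·752.836/81.247 = 1.49 s.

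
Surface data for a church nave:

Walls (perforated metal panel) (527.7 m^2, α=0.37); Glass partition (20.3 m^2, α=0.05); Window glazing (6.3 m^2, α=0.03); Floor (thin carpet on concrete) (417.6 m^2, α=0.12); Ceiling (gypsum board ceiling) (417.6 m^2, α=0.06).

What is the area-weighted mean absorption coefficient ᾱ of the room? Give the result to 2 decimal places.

0.20

S = Σ Sᵢ = 527.7 + 20.3 + 6.3 + 417.6 + 417.6 = 1389.5 m^2.
Σ(Sᵢαᵢ) = 527.7×0.37 + 20.3×0.05 + 6.3×0.03 + 417.6×0.12 + 417.6×0.06 = 271.621.
ᾱ = 271.621 / 1389.5 = 0.20.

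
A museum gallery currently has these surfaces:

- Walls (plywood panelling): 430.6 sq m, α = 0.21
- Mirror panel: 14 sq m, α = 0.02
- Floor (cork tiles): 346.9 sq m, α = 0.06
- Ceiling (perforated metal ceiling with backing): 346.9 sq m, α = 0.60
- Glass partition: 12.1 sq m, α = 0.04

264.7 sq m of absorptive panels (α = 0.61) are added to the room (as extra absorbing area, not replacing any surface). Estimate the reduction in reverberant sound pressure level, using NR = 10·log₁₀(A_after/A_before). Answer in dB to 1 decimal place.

Total absorption A_before = 430.6*0.21 + 14*0.02 + 346.9*0.06 + 346.9*0.60 + 12.1*0.04
  = 90.426 + 0.280 + 20.814 + 208.140 + 0.484 = 320.144 sq m sabins.
Added absorption = 264.7 × 0.61 = 161.467 sabins.
New total A_after = 481.611 sabins.
Reduction = 10 log₁₀(A_after/A_before) = 10 log₁₀(1.5044) = 1.8 dB.

1.8 dB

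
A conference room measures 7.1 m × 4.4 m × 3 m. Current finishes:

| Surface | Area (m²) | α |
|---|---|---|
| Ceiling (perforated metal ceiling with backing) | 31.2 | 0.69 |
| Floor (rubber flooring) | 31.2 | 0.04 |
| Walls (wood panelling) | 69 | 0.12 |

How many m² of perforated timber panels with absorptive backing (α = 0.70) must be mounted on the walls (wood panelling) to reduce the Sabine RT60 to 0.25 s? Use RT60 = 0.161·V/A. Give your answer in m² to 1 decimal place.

50.5

Total absorption A₁ = 31.2×0.69 + 31.2×0.04 + 69×0.12
  = 21.528 + 1.248 + 8.280 = 31.056 m² sabins.
Required A₂ = 0.161·93.72/0.25 = 60.356 sabins.
Absorption to add: 60.356 − 31.056 = 29.300 sabins.
Net gain per m²: Δα = 0.70 − 0.12 = 0.58.
Area = ΔA/Δα = 29.300/0.58 = 50.5 m².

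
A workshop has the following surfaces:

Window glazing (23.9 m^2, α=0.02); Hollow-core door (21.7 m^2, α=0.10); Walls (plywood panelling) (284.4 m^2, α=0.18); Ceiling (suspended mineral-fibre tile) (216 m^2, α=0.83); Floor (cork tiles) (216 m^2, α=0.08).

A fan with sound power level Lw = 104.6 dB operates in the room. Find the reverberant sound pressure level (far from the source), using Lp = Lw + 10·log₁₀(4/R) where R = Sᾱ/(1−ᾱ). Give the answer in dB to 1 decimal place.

84.9 dB

A = 250.400 sabins; S = 762.0 m^2.
ᾱ = 0.3286, so room constant R = A/(1−ᾱ) = 372.952 m^2.
Lp = Lw + 10 log₁₀(4/R) = 104.6 -19.70 = 84.9 dB.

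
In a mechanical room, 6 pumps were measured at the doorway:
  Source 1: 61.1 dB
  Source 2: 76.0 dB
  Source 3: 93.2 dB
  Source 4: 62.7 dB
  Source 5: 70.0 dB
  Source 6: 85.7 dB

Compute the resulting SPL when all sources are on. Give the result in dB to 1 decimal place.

94.0 dB

Σ 10^(Lᵢ/10) = 2.514e+09.
L_total = 10·log₁₀(2.514e+09) = 94.0 dB.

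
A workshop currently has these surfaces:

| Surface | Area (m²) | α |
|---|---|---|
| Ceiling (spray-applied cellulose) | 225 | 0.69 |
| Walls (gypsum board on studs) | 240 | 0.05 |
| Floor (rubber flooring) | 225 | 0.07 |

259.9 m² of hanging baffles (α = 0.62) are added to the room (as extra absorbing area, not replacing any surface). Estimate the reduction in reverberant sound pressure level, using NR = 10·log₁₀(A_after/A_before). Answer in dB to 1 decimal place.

2.7 dB

Summing Sᵢαᵢ: 155.250 + 12.000 + 15.750 → A_before = 183.000 sabins.
Added absorption = 259.9 × 0.62 = 161.138 sabins.
New total A_after = 344.138 sabins.
NR = 10·log₁₀(344.138/183.000) = 2.7 dB.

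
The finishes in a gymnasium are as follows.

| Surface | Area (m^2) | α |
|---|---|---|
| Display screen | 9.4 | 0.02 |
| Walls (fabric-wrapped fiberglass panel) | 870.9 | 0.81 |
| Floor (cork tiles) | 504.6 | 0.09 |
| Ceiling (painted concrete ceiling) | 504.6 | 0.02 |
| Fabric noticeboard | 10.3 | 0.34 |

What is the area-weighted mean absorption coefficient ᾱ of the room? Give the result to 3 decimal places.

0.402

S = Σ Sᵢ = 9.4 + 870.9 + 504.6 + 504.6 + 10.3 = 1899.8 m^2.
Weighted sum Σ Sα = 764.625.
ᾱ = 764.625 / 1899.8 = 0.402.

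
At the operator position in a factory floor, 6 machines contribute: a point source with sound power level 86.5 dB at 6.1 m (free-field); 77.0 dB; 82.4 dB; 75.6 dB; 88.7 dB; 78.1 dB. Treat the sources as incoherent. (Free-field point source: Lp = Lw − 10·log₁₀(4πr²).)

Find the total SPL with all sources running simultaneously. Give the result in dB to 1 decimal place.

Source at 6.1 m: Lp = 86.5 − 10·log₁₀(4π·6.1²) = 86.5 − 10·log₁₀(467.595) = 59.8 dB.
Sum in the linear (power) domain: Σ 10^(Lᵢ/10) = 10^(59.8/10) + 10^(77.0/10) + 10^(82.4/10) + 10^(75.6/10) + 10^(88.7/10) + 10^(78.1/10) = 1.067e+09.
Back to dB: 10·log₁₀ Σ = 90.3 dB.

90.3 dB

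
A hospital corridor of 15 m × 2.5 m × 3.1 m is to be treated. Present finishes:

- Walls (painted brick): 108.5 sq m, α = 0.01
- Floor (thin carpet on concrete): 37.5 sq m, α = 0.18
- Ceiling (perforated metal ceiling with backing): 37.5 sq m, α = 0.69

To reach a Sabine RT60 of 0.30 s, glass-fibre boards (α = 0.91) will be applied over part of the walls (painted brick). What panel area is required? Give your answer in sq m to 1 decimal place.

Total absorption A₁ = 108.5*0.01 + 37.5*0.18 + 37.5*0.69
  = 1.085 + 6.750 + 25.875 = 33.710 sq m sabins.
Required A₂ = 0.161·116.25/0.30 = 62.387 sabins.
Absorption to add: 62.387 − 33.710 = 28.678 sabins.
Each sq m of panel replacing the walls (painted brick) adds (0.91 − 0.01) = 0.90 sabins.
Panel area = 28.678 / 0.90 = 31.9 sq m.

31.9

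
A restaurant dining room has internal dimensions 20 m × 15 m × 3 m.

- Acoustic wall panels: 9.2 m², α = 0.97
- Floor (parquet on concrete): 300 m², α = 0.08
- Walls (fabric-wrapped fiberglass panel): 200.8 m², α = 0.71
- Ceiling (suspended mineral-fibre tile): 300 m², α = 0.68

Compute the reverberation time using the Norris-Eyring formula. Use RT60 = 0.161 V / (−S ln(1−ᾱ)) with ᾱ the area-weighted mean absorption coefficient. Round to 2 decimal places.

0.28 sec

S = Σ Sᵢ = 810.0 m².
Σ(Sᵢαᵢ) = 9.2·0.97 + 300·0.08 + 200.8·0.71 + 300·0.68 = 379.492.
ᾱ = 379.492 / 810.0 = 0.4685.
Eyring denominator: −S ln(1−ᾱ) = 511.962.
V = 20 × 15 × 3 = 900 m³.
T = 0.161·V/[−S·ln(1−ᾱ)] = 0.161·900/511.962 = 0.28 s.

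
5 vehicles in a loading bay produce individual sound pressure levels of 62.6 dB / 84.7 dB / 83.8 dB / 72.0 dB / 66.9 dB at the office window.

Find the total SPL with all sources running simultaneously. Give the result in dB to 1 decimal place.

Sum in the linear (power) domain: Σ 10^(Lᵢ/10) = 10^(62.6/10) + 10^(84.7/10) + 10^(83.8/10) + 10^(72.0/10) + 10^(66.9/10) = 5.576e+08.
Back to dB: 10·log₁₀ Σ = 87.5 dB.

87.5 dB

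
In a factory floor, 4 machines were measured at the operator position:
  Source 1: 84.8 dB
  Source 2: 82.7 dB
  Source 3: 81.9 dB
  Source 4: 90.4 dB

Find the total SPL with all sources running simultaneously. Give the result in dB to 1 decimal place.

92.4 dB

Sum in the linear (power) domain: Σ 10^(Lᵢ/10) = 10^(84.8/10) + 10^(82.7/10) + 10^(81.9/10) + 10^(90.4/10) = 1.74e+09.
Back to dB: 10·log₁₀ Σ = 92.4 dB.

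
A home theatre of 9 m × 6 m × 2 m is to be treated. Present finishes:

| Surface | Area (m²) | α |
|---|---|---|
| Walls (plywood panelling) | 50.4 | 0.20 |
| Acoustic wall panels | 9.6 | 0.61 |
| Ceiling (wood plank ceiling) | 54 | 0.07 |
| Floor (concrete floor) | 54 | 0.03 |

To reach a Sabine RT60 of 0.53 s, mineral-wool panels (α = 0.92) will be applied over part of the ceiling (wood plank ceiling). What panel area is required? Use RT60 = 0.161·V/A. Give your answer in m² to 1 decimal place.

Total absorption A₁ = 50.4×0.20 + 9.6×0.61 + 54×0.07 + 54×0.03
  = 10.080 + 5.856 + 3.780 + 1.620 = 21.336 m² sabins.
V = 108 m³. Target absorption A₂ = 0.161 × 108 / 0.53 = 32.808 sabins.
ΔA needed = 32.808 − 21.336 = 11.472 sabins.
Net gain per m²: Δα = 0.92 − 0.07 = 0.85.
Panel area = 11.472 / 0.85 = 13.5 m².

13.5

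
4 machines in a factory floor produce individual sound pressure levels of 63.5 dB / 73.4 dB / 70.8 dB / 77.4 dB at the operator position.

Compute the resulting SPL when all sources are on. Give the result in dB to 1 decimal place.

79.6 dB

Σ 10^(Lᵢ/10) = 9.109e+07.
Combined level = 10 log₁₀(9.109e+07) = 79.6 dB.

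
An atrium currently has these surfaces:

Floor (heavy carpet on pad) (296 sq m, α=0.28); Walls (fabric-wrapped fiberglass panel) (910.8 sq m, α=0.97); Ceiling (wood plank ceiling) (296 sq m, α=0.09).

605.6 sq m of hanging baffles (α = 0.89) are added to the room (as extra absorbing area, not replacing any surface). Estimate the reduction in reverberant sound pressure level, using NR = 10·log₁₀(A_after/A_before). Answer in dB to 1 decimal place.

A_before = Σ Sᵢαᵢ = 296·0.28 + 910.8·0.97 + 296·0.09 = 992.996 sabins.
Treatment contributes 605.6·0.89 = 538.984 sabins.
New total A_after = 1531.980 sabins.
Reduction = 10 log₁₀(A_after/A_before) = 10 log₁₀(1.5428) = 1.9 dB.

1.9 dB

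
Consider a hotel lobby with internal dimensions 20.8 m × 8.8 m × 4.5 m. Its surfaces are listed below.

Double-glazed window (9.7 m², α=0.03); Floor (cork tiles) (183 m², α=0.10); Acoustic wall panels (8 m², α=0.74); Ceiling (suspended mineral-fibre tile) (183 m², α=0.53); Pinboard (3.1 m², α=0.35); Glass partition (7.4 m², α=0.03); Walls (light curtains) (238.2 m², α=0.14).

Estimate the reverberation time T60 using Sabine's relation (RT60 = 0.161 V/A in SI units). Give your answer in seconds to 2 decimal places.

0.85 s

Total absorption A = 9.7×0.03 + 183×0.10 + 8×0.74 + 183×0.53 + 3.1×0.35 + 7.4×0.03 + 238.2×0.14
  = 0.291 + 18.300 + 5.920 + 96.990 + 1.085 + 0.222 + 33.348 = 156.156 m² sabins.
Room volume: 823.68 m³.
Sabine: RT60 = 0.161 × 823.68 / 156.156 = 0.85 s.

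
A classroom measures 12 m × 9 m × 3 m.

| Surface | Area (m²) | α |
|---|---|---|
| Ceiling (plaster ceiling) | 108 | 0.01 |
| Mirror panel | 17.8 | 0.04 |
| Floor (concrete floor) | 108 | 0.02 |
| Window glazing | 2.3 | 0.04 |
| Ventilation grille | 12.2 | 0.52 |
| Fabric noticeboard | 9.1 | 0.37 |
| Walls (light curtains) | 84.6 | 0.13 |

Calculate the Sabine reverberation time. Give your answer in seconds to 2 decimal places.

Total absorption A = 108·0.01 + 17.8·0.04 + 108·0.02 + 2.3·0.04 + 12.2·0.52 + 9.1·0.37 + 84.6·0.13
  = 1.080 + 0.712 + 2.160 + 0.092 + 6.344 + 3.367 + 10.998 = 24.753 m² sabins.
V = 12·9·3 = 324 m³.
RT60 = 0.161 · V / A = 0.161 × 324 / 24.753 = 2.11 s.

2.11 seconds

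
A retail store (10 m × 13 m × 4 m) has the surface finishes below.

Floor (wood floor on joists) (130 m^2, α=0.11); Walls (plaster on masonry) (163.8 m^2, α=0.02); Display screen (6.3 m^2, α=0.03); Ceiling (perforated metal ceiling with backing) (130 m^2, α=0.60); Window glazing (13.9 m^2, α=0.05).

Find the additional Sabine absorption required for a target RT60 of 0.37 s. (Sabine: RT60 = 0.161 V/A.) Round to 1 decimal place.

Equivalent absorption area: A₁ = 130×0.11 + 163.8×0.02 + 6.3×0.03 + 130×0.60 + 13.9×0.05 = 96.460 m^2.
V = 520 m³. Required absorption A₂ = 0.161 × 520 / 0.37 = 226.270 sabins.
Additional absorption ΔA = 226.270 − 96.460 = 129.8 sabins.

129.8 sabins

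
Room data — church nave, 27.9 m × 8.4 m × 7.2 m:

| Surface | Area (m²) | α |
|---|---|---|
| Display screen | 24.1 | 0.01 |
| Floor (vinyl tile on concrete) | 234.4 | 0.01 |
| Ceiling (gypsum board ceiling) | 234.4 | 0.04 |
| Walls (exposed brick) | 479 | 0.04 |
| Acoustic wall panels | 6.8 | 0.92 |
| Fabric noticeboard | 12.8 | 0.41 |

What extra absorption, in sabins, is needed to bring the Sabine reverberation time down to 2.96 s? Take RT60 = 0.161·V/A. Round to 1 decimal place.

Summing Sᵢαᵢ: 0.241 + 2.344 + 9.376 + 19.160 + 6.256 + 5.248 → A₁ = 42.625 sabins.
For T = 2.96 s, need A₂ = 0.161·V/T = 0.161·1687.392/2.96 = 91.780 sabins.
Additional absorption ΔA = 91.780 − 42.625 = 49.2 sabins.

49.2 sabins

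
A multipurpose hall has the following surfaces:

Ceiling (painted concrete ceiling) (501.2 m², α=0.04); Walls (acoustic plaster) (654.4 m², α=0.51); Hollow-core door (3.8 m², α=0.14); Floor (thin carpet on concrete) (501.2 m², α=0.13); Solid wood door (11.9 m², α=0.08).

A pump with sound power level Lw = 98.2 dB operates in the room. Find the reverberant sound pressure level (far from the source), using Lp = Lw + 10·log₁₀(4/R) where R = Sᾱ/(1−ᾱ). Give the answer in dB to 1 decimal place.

76.7 dB

A = 420.432 sabins; S = 1672.5 m².
ᾱ = 0.2514, so room constant R = A/(1−ᾱ) = 561.624 m².
Lp = 98.2 + 10·log₁₀(4/561.624) = 98.2 + (-21.47) = 76.7 dB.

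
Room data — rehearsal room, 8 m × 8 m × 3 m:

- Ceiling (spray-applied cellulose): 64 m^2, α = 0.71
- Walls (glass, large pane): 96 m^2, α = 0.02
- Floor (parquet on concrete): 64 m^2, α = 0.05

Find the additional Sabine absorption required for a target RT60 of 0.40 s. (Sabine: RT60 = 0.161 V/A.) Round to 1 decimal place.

Summing Sᵢαᵢ: 45.440 + 1.920 + 3.200 → A₁ = 50.560 sabins.
Target A₂ = 0.161·192/0.40 = 77.280 sabins (V = 192 m³).
ΔA = A₂ − A₁ = 77.280 − 50.560 = 26.7 sabins.

26.7 sabins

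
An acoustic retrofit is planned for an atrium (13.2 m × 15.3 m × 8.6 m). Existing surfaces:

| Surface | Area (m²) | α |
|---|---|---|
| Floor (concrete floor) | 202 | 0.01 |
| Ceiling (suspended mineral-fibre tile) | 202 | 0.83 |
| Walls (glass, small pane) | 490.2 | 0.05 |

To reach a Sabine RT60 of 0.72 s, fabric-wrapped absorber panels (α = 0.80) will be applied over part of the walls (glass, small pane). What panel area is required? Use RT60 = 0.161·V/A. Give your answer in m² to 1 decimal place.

A₁ = Σ Sᵢαᵢ = 202·0.01 + 202·0.83 + 490.2·0.05 = 194.190 sabins.
V = 1736.856 m³. Target absorption A₂ = 0.161 × 1736.856 / 0.72 = 388.380 sabins.
ΔA needed = 388.380 − 194.190 = 194.190 sabins.
Net gain per m²: Δα = 0.80 − 0.05 = 0.75.
Area = ΔA/Δα = 194.190/0.75 = 258.9 m².

258.9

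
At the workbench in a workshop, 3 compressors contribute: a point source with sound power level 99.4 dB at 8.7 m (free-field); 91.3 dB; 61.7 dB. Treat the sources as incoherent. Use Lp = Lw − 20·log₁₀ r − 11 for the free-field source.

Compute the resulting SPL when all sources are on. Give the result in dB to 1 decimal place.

Source at 8.7 m: Lp = 99.4 − 20·log₁₀(8.7) − 11 = 69.6 dB.
Sum in the linear (power) domain: Σ 10^(Lᵢ/10) = 10^(69.6/10) + 10^(91.3/10) + 10^(61.7/10) = 1.36e+09.
Combined level = 10 log₁₀(1.36e+09) = 91.3 dB.

91.3 dB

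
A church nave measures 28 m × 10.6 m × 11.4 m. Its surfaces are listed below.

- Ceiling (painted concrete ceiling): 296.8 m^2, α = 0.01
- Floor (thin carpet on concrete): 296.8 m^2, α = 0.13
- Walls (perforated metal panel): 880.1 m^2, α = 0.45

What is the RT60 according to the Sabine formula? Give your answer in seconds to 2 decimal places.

Summing Sᵢαᵢ: 2.968 + 38.584 + 396.045 → A = 437.597 sabins.
Room volume: 3383.52 m³.
Sabine: RT60 = 0.161 × 3383.52 / 437.597 = 1.24 s.

1.24 s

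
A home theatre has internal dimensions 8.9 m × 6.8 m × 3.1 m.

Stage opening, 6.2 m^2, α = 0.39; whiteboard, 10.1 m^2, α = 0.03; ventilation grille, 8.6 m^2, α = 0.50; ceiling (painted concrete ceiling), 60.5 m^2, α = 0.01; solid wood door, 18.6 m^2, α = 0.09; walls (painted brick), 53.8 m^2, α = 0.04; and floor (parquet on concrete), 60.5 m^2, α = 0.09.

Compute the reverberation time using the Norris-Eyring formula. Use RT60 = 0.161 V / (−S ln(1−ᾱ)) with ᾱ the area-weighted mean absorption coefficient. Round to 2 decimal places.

S = Σ Sᵢ = 218.3 m^2.
Σ(Sᵢαᵢ) = 6.2·0.39 + 10.1·0.03 + 8.6·0.50 + 60.5·0.01 + 18.6·0.09 + 53.8·0.04 + 60.5·0.09 = 16.897.
ᾱ = 16.897 / 218.3 = 0.0774.
Eyring denominator: −S ln(1−ᾱ) = 17.586.
V = 8.9 × 6.8 × 3.1 = 187.612 m³.
RT60 = 0.161 × 187.612 / 17.586 = 1.72 s.

1.72 s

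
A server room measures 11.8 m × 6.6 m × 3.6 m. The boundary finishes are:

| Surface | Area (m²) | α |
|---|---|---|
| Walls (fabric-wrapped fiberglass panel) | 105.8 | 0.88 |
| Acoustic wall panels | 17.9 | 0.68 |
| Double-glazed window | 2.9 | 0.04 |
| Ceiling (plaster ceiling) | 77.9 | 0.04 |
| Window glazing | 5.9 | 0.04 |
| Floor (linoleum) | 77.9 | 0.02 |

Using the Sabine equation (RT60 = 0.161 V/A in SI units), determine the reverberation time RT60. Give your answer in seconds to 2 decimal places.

A = Σ Sᵢαᵢ = 105.8*0.88 + 17.9*0.68 + 2.9*0.04 + 77.9*0.04 + 5.9*0.04 + 77.9*0.02 = 110.302 sabins.
V = 11.8·6.6·3.6 = 280.368 m³.
T = 0.161 V/A = 0.161·280.368/110.302 = 0.41 s.

0.41 sec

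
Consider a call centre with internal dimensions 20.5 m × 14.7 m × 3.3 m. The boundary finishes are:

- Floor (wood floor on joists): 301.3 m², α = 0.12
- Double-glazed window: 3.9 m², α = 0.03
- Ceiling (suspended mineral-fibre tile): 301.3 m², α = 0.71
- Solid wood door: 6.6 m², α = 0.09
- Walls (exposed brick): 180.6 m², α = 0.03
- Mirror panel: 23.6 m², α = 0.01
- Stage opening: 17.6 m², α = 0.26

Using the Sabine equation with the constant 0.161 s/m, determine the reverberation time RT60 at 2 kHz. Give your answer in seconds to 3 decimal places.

Total absorption A = 301.3×0.12 + 3.9×0.03 + 301.3×0.71 + 6.6×0.09 + 180.6×0.03 + 23.6×0.01 + 17.6×0.26
  = 36.156 + 0.117 + 213.923 + 0.594 + 5.418 + 0.236 + 4.576 = 261.020 m² sabins.
Volume V = 20.5 × 14.7 × 3.3 = 994.455 m³.
RT60 = 0.161 · V / A = 0.161 × 994.455 / 261.020 = 0.613 s.

0.613 seconds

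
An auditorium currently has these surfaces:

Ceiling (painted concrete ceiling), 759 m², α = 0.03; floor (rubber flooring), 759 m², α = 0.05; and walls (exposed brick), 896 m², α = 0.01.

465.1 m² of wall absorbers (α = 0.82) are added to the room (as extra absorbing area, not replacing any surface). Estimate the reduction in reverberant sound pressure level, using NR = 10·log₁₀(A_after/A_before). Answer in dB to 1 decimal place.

8.1 dB

Summing Sᵢαᵢ: 22.770 + 37.950 + 8.960 → A_before = 69.680 sabins.
Added absorption = 465.1 × 0.82 = 381.382 sabins.
New total A_after = 451.062 sabins.
NR = 10·log₁₀(451.062/69.680) = 8.1 dB.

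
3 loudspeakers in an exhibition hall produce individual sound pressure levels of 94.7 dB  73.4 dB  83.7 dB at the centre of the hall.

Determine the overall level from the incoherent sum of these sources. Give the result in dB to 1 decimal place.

Σ 10^(Lᵢ/10) = 3.208e+09.
Back to dB: 10·log₁₀ Σ = 95.1 dB.

95.1 dB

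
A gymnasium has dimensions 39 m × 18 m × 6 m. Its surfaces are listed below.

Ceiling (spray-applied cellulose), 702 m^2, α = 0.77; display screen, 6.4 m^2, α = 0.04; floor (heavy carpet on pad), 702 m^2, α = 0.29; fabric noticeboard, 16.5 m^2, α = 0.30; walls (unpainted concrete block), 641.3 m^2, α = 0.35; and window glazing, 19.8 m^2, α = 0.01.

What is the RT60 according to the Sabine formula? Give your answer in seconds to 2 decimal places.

0.70 s

Total absorption A = 702·0.77 + 6.4·0.04 + 702·0.29 + 16.5·0.30 + 641.3·0.35 + 19.8·0.01
  = 540.540 + 0.256 + 203.580 + 4.950 + 224.455 + 0.198 = 973.979 m^2 sabins.
V = 39·18·6 = 4212 m³.
RT60 = 0.161 · V / A = 0.161 × 4212 / 973.979 = 0.70 s.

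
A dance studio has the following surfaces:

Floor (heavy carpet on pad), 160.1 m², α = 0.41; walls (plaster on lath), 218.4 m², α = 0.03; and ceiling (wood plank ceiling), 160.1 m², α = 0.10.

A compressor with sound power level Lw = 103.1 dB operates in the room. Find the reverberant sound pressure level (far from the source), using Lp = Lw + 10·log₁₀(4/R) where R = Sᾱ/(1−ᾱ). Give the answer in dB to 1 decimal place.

A = 88.203 sabins; S = 538.6 m².
ᾱ = 0.1638, so room constant R = A/(1−ᾱ) = 105.481 m².
Lp = Lw + 10 log₁₀(4/R) = 103.1 -14.21 = 88.9 dB.

88.9 dB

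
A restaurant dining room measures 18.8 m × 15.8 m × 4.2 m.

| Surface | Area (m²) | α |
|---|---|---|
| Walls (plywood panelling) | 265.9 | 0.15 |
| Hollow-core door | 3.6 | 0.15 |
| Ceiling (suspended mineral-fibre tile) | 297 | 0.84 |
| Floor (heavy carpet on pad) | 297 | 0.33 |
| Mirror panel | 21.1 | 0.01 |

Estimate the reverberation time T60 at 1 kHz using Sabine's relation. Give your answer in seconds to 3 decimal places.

0.518 sec

Summing Sᵢαᵢ: 39.885 + 0.540 + 249.480 + 98.010 + 0.211 → A = 388.126 sabins.
V = 18.8·15.8·4.2 = 1247.568 m³.
RT60 = 0.161 · V / A = 0.161 × 1247.568 / 388.126 = 0.518 s.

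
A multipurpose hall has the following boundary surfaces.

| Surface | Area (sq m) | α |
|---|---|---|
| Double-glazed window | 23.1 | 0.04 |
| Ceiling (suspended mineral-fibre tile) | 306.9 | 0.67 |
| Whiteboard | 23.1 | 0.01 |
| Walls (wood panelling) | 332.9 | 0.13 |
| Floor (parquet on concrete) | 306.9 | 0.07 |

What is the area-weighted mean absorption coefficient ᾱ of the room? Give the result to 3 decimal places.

S = Σ Sᵢ = 23.1 + 306.9 + 23.1 + 332.9 + 306.9 = 992.9 sq m.
Weighted sum Σ Sα = 271.538.
ᾱ = A/S = 0.273.

0.273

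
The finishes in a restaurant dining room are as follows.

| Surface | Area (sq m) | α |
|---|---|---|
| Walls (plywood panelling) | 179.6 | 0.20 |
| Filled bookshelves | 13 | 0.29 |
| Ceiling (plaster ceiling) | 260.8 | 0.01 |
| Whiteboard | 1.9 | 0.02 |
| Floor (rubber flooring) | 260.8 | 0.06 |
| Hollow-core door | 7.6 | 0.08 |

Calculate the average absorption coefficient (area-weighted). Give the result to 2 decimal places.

0.08

S = Σ Sᵢ = 179.6 + 13 + 260.8 + 1.9 + 260.8 + 7.6 = 723.7 sq m.
Weighted sum Σ Sα = 58.592.
ᾱ = A/S = 0.08.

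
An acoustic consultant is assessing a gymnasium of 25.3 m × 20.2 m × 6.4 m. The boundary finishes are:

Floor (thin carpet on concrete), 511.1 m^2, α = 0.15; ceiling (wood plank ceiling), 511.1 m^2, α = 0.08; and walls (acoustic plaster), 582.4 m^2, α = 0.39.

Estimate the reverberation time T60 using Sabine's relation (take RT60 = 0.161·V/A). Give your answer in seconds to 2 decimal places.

Equivalent absorption area: A = 511.1·0.15 + 511.1·0.08 + 582.4·0.39 = 344.689 m^2.
Room volume: 3270.784 m³.
RT60 = 0.161 · V / A = 0.161 × 3270.784 / 344.689 = 1.53 s.

1.53 s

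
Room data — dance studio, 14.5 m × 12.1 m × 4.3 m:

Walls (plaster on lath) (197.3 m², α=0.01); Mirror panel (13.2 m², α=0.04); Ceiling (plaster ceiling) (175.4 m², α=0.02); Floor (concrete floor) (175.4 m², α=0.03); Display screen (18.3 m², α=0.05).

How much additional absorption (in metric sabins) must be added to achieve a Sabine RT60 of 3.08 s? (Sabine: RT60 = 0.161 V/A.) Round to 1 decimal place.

27.3 sabins

A₁ = Σ Sᵢαᵢ = 197.3×0.01 + 13.2×0.04 + 175.4×0.02 + 175.4×0.03 + 18.3×0.05 = 12.186 sabins.
For T = 3.08 s, need A₂ = 0.161·V/T = 0.161·754.435/3.08 = 39.436 sabins.
ΔA = A₂ − A₁ = 39.436 − 12.186 = 27.3 sabins.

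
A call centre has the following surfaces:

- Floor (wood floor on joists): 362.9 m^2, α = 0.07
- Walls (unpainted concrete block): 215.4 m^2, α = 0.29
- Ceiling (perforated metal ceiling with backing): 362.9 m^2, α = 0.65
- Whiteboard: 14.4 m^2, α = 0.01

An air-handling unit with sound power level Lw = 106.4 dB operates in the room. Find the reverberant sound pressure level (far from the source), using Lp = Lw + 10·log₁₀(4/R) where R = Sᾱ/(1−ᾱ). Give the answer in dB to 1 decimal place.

Σ(Sᵢαᵢ) = 362.9·0.07 + 215.4·0.29 + 362.9·0.65 + 14.4·0.01 = 323.898; total area S = 955.6 m^2.
ᾱ = 323.898/955.6 = 0.3389; R = Sᾱ/(1−ᾱ) = 323.898/(1−0.3389) = 489.938 m^2.
Lp = 106.4 + 10·log₁₀(4/489.938) = 106.4 + (-20.88) = 85.5 dB.

85.5 dB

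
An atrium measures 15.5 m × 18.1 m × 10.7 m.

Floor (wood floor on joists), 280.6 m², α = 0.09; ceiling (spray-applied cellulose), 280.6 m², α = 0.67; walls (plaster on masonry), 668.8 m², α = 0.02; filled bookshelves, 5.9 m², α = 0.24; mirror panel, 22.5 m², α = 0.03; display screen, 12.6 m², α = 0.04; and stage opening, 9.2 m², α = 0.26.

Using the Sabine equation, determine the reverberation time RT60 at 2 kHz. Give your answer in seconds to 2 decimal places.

2.09 s

Summing Sᵢαᵢ: 25.254 + 188.002 + 13.376 + 1.416 + 0.675 + 0.504 + 2.392 → A = 231.619 sabins.
Volume V = 15.5 × 18.1 × 10.7 = 3001.885 m³.
T = 0.161 V/A = 0.161·3001.885/231.619 = 2.09 s.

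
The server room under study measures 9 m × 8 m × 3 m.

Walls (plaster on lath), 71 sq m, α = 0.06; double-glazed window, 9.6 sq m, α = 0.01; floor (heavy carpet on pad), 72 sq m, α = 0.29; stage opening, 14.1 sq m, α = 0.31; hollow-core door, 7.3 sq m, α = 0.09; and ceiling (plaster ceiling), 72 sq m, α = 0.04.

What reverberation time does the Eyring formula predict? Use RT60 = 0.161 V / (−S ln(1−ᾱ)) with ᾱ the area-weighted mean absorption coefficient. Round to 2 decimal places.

S = Σ Sᵢ = 246.0 sq m.
Σ(Sᵢαᵢ) = 71×0.06 + 9.6×0.01 + 72×0.29 + 14.1×0.31 + 7.3×0.09 + 72×0.04 = 33.144.
Mean coefficient ᾱ = A/S = 0.1347.
Eyring denominator: −S ln(1−ᾱ) = 35.591.
V = 9 × 8 × 3 = 216 m³.
T = 0.161·V/[−S·ln(1−ᾱ)] = 0.161·216/35.591 = 0.98 s.

0.98 s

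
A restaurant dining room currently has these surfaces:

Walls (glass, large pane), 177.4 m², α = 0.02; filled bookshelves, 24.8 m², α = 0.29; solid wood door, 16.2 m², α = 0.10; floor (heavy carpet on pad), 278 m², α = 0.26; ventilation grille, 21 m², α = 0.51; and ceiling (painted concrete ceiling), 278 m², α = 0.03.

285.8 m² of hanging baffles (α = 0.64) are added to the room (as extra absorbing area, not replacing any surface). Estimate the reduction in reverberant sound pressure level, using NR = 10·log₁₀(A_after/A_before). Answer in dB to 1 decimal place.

Summing Sᵢαᵢ: 3.548 + 7.192 + 1.620 + 72.280 + 10.710 + 8.340 → A_before = 103.690 sabins.
Added absorption = 285.8 × 0.64 = 182.912 sabins.
A_after = 103.690 + 182.912 = 286.602 sabins.
NR = 10·log₁₀(286.602/103.690) = 4.4 dB.

4.4 dB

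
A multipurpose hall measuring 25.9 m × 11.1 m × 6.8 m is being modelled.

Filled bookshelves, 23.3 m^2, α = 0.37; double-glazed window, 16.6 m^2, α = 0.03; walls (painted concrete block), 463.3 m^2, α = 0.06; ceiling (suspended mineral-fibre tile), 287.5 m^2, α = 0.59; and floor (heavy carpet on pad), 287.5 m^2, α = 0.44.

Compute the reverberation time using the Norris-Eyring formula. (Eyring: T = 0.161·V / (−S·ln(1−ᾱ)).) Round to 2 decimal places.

Total surface area S = 23.3 + 16.6 + 463.3 + 287.5 + 287.5 = 1078.2 m^2.
Σ(Sᵢαᵢ) = 23.3×0.37 + 16.6×0.03 + 463.3×0.06 + 287.5×0.59 + 287.5×0.44 = 333.042.
Mean coefficient ᾱ = A/S = 0.3089.
−S·ln(1−ᾱ) = −1078.2 × ln(1 − 0.3089) = 398.363.
V = 25.9 × 11.1 × 6.8 = 1954.932 m³.
T = 0.161·V/[−S·ln(1−ᾱ)] = 0.161·1954.932/398.363 = 0.79 s.

0.79 seconds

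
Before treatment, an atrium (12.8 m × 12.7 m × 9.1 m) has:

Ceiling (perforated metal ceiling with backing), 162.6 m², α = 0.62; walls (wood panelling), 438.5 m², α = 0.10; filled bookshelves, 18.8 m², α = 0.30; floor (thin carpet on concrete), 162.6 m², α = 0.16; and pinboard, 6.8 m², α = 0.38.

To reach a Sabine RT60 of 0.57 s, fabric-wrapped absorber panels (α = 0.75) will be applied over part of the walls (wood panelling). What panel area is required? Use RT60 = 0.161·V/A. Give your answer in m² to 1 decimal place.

367.6

Summing Sᵢαᵢ: 100.812 + 43.850 + 5.640 + 26.016 + 2.584 → A₁ = 178.902 sabins.
V = 1479.296 m³. Target absorption A₂ = 0.161 × 1479.296 / 0.57 = 417.836 sabins.
ΔA needed = 417.836 − 178.902 = 238.934 sabins.
Each m² of panel replacing the walls (wood panelling) adds (0.75 − 0.10) = 0.65 sabins.
Panel area = 238.934 / 0.65 = 367.6 m².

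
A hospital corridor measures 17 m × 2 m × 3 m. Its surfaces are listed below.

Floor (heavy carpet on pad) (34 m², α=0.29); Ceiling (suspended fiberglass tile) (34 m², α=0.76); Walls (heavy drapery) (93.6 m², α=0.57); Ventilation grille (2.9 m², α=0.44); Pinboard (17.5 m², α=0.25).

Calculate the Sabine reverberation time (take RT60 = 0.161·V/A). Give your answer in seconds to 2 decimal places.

0.17 seconds

A = Σ Sᵢαᵢ = 34·0.29 + 34·0.76 + 93.6·0.57 + 2.9·0.44 + 17.5·0.25 = 94.703 sabins.
V = 17·2·3 = 102 m³.
RT60 = 0.161 · V / A = 0.161 × 102 / 94.703 = 0.17 s.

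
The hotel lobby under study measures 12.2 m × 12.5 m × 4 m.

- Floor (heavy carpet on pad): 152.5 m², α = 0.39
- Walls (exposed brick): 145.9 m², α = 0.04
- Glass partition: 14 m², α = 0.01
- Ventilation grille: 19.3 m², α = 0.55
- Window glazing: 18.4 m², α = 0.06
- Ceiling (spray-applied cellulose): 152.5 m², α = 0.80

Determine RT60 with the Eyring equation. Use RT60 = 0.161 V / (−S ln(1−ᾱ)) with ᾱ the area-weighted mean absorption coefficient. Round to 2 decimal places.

0.39 s

Total surface area S = 152.5 + 145.9 + 14 + 19.3 + 18.4 + 152.5 = 502.6 m².
Absorption A = 152.5×0.39 + 145.9×0.04 + 14×0.01 + 19.3×0.55 + 18.4×0.06 + 152.5×0.80 = 199.170 sabins.
ᾱ = 199.170 / 502.6 = 0.3963.
−S·ln(1−ᾱ) = −502.6 × ln(1 − 0.3963) = 253.651.
V = 12.2 × 12.5 × 4 = 610 m³.
T = 0.161·V/[−S·ln(1−ᾱ)] = 0.161·610/253.651 = 0.39 s.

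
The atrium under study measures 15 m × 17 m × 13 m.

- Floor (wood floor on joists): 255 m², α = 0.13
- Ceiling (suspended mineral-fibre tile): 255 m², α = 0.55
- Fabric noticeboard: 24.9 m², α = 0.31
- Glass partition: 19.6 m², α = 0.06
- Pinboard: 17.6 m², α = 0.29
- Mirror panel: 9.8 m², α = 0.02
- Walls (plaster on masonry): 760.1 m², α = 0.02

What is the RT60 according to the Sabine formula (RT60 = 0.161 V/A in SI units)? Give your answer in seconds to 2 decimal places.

Equivalent absorption area: A = 255×0.13 + 255×0.55 + 24.9×0.31 + 19.6×0.06 + 17.6×0.29 + 9.8×0.02 + 760.1×0.02 = 202.797 m².
Volume V = 15 × 17 × 13 = 3315 m³.
RT60 = 0.161 · V / A = 0.161 × 3315 / 202.797 = 2.63 s.

2.63 s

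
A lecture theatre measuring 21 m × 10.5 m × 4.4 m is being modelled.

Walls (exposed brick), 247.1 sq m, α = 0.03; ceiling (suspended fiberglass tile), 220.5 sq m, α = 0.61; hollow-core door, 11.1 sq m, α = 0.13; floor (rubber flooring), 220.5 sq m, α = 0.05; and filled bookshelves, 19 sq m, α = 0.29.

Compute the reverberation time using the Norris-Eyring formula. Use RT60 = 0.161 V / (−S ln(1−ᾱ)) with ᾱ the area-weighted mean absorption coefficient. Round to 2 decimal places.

S = Σ Sᵢ = 718.2 sq m.
Σ(Sᵢαᵢ) = 247.1×0.03 + 220.5×0.61 + 11.1×0.13 + 220.5×0.05 + 19×0.29 = 159.896.
Mean coefficient ᾱ = A/S = 0.2226.
−S·ln(1−ᾱ) = −718.2 × ln(1 − 0.2226) = 180.843.
V = 21 × 10.5 × 4.4 = 970.2 m³.
T = 0.161·V/[−S·ln(1−ᾱ)] = 0.161·970.2/180.843 = 0.86 s.

0.86 s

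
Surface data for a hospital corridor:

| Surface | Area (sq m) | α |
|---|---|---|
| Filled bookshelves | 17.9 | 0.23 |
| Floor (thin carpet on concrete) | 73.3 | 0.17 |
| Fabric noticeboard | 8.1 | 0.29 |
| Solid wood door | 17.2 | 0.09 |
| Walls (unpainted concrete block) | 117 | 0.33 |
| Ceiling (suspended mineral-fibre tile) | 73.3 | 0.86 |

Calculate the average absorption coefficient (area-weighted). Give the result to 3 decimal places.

0.398

Total surface area S = 306.8 sq m.
A = 17.9*0.23 + 73.3*0.17 + 8.1*0.29 + 17.2*0.09 + 117*0.33 + 73.3*0.86 = 122.123 sabins.
ᾱ = A/S = 0.398.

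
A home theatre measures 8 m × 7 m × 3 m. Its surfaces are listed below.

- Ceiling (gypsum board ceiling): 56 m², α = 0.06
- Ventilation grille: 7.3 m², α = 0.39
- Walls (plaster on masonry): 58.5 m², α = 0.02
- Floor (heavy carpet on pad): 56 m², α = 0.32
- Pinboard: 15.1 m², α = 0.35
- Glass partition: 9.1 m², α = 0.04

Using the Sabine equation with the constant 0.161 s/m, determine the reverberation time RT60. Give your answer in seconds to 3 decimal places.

Equivalent absorption area: A = 56·0.06 + 7.3·0.39 + 58.5·0.02 + 56·0.32 + 15.1·0.35 + 9.1·0.04 = 30.946 m².
V = 8·7·3 = 168 m³.
RT60 = 0.161 · V / A = 0.161 × 168 / 30.946 = 0.874 s.

0.874 s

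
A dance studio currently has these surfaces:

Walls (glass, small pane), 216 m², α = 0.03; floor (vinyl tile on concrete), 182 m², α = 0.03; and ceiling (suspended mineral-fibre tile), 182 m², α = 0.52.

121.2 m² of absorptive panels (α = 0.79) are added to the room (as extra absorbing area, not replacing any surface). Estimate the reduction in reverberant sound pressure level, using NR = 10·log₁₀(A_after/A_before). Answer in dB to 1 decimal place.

Summing Sᵢαᵢ: 6.480 + 5.460 + 94.640 → A_before = 106.580 sabins.
Added absorption = 121.2 × 0.79 = 95.748 sabins.
A_after = 106.580 + 95.748 = 202.328 sabins.
NR = 10·log₁₀(202.328/106.580) = 2.8 dB.

2.8 dB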